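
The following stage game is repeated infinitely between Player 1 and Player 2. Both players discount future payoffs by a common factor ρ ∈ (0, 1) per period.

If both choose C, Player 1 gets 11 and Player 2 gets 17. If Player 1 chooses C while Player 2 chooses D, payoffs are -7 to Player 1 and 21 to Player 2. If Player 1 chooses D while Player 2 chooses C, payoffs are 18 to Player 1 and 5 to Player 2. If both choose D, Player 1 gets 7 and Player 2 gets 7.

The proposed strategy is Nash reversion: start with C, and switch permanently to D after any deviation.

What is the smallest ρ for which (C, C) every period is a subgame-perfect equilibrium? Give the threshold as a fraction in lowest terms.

Player 1's threshold: (18−11)/(18−7) = 7/11.
Player 2's threshold: (21−17)/(21−7) = 2/7.
7/11 > 2/7, so Player 1 binds and ρ* = 7/11.

7/11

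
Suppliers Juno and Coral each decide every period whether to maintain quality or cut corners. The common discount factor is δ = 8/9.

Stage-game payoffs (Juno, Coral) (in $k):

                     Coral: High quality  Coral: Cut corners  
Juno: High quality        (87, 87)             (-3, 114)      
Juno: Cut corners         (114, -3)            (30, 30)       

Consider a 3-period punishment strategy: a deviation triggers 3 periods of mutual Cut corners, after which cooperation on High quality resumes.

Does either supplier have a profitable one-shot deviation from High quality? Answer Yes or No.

No

A one-shot deviation gives 114 now, then 30 for 3 periods, then back to 87.
Gain from deviating: (114−87) today; loss: (87−30) in each of the next 3 periods.
No-deviation condition: (87−30)(δ+…+δ^3) ≥ 114−87, i.e. δ+…+δ^3 ≥ 9/19.
At δ = 8/9: δ+…+δ^3 = 2.3813 ≥ 0.4737.
So cooperation is sustainable.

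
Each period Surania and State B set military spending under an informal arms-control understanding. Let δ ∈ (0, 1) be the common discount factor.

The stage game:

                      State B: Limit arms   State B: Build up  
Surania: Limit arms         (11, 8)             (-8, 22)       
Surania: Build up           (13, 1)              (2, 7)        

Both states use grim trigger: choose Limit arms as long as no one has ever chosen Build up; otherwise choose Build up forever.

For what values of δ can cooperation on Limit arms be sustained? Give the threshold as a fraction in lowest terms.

14/15

For Surania: deviation gain 13−11 = 2, per-period punishment loss 11−2 = 9. IC gives δ ≥ 2/11.
For State B: gain 14, loss 1 per period, so δ ≥ 14/15.
The tighter constraint is State B's, so cooperation needs δ ≥ 14/15.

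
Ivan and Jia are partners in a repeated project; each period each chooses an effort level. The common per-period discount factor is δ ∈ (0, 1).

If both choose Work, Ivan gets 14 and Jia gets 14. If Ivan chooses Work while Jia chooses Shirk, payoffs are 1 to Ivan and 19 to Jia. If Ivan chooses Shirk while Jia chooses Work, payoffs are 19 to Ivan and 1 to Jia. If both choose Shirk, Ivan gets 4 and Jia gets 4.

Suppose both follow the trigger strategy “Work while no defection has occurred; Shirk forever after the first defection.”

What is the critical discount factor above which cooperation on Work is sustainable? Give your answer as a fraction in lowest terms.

One-period gain from deviating is 19 − 14 = 5. The loss is 14 − 4 = 10 in every subsequent period, with present value 10·δ/(1−δ).
Deviation is unprofitable when 10·δ/(1−δ) ≥ 5, i.e. δ/(1−δ) ≥ 1/2.
Equivalently δ ≥ 5/(5+10) = 1/3.

1/3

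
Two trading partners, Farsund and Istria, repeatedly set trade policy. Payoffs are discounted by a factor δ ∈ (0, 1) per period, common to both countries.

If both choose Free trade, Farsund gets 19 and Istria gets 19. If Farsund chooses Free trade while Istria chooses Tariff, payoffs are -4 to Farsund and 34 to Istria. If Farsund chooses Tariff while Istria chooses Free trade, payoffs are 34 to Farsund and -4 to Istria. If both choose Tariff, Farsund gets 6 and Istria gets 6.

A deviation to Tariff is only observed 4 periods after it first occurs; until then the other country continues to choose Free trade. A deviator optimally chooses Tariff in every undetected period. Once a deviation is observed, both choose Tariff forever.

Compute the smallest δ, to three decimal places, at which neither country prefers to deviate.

0.856

A deviator earns 34 for 4 periods, then 6 forever; cooperating earns 19 forever. Multiplying the IC by (1−δ):
19 ≥ 34(1−δ^4) + 6δ^4, so 28·δ^4 ≥ 15 and δ^4 ≥ 15/28.
δ ≥ (15/28)^(1/4) ≈ 0.856.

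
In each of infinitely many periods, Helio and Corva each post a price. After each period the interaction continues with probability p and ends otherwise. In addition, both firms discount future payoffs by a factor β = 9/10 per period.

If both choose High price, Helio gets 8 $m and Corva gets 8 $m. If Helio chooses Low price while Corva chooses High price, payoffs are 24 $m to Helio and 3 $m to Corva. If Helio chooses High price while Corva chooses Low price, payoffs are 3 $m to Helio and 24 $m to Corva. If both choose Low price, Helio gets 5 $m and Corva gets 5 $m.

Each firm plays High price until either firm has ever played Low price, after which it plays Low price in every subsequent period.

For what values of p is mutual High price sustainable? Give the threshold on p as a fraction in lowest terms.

160/171

With continuation probability p and discount β, the effective per-period discount factor is βp.
Grim-trigger IC: βp ≥ (24−8)/(24−5) = 16/19.
So p ≥ (16/19)/(9/10) = 160/171.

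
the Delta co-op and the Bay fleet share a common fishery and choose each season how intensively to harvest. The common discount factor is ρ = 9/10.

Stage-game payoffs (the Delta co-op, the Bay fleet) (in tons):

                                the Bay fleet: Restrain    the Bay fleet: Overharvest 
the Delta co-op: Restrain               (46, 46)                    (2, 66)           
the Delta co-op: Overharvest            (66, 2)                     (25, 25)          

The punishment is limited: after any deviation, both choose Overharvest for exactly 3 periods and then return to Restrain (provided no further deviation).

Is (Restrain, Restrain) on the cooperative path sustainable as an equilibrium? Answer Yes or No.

Yes

Comparing payoff streams over the 4 periods until play realigns: cooperate → 46(1+ρ+…+ρ^3); deviate → 66 + 25(ρ+…+ρ^3).
Cooperation is sustained iff (46−25)(ρ+…+ρ^3) ≥ 66−46.
ρ+…+ρ^3 = 9/10·(1−(9/10)^3)/(1−9/10) = 2.4390, and (66−46)/(46−25) = 0.9524.
2.4390 ≥ 0.9524, so cooperation is sustainable.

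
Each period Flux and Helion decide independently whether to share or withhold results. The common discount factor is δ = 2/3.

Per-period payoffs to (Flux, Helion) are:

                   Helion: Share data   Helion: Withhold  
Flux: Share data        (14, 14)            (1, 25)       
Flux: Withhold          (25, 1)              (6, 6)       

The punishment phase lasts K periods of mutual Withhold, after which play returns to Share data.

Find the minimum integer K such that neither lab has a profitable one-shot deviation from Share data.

3

IC: δ(1−δ^K)/(1−δ) ≥ (25−14)/(14−6) = 11/8.
With δ = 2/3: need 1 − δ^K ≥ 11/8·(1−2/3)/(2/3), i.e. δ^K ≤ 0.3125.
Since (2/3)^2 = 0.4444 and (2/3)^3 = 0.2963, the smallest such K is 3.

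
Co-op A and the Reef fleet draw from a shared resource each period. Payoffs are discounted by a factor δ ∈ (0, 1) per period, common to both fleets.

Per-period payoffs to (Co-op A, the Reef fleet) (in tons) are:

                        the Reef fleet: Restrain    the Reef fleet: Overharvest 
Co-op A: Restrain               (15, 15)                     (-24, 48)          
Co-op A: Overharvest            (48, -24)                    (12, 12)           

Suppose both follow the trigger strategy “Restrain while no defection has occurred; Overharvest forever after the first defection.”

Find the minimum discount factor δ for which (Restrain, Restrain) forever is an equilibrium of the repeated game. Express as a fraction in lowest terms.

15/(1−δ) ≥ 48 + 12δ/(1−δ)
15 ≥ 48 − 36δ
δ ≥ 33/36 = 11/12.

11/12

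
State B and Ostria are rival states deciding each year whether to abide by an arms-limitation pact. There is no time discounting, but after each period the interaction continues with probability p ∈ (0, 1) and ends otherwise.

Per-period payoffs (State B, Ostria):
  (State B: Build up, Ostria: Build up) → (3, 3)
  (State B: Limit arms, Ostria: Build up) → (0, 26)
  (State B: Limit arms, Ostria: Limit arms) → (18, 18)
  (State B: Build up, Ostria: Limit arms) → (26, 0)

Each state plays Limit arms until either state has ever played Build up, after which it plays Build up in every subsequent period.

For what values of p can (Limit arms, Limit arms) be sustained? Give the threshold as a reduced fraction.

With no time discounting, the continuation probability p plays the role of the discount factor.
Grim-trigger IC: 18/(1−p) ≥ 26 + 3p/(1−p) ⇒ p ≥ (26−18)/(26−3) = 8/23.

8/23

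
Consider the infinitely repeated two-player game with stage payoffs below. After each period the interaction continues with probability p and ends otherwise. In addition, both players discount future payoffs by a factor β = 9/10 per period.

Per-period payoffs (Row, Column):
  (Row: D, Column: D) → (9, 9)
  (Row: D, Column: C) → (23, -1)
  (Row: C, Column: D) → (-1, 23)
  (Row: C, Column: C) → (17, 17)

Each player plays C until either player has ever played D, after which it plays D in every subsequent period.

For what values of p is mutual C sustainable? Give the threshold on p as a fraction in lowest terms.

Expected continuation weight on next period's payoff is β·p = 9/10·p, which plays the role of the discount factor.
Cooperation requires 9/10·p ≥ (23−17)/(23−9) = 3/7, hence p ≥ 10/21.

10/21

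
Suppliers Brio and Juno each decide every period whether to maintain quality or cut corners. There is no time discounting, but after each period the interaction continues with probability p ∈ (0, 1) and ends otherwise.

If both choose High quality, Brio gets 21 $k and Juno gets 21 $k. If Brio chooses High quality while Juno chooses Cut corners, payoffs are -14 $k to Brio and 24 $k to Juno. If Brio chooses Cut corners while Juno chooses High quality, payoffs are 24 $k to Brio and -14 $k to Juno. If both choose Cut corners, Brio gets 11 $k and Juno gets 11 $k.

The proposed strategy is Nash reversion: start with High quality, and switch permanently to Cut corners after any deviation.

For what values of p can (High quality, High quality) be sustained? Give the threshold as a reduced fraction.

Expected cooperation value is 21 + p·21 + p²·21 + … = 21/(1−p); deviation gives 24 + p·11/(1−p).
21 ≥ 24(1−p) + 11p ⇒ 13p ≥ 3 ⇒ p ≥ 3/13.

3/13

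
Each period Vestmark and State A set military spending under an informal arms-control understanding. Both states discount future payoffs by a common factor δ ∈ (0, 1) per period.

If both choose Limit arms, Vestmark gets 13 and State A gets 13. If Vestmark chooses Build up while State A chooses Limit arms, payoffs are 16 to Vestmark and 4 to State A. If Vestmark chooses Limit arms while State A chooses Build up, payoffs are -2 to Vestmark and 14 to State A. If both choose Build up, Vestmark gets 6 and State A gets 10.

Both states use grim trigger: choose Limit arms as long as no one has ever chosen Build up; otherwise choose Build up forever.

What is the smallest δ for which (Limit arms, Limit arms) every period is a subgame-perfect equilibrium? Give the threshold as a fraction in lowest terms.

3/10

Vestmark: cooperation gives 13 each period; deviation gives 16 once then 6 forever.
  13/(1−δ) ≥ 16 + 6δ/(1−δ) ⇒ δ ≥ 3/10.
State A: cooperation gives 13 each period; deviation gives 14 once then 10 forever.
  δ ≥ 1/4.
Both must hold, so the binding constraint is Vestmark's: δ ≥ 3/10.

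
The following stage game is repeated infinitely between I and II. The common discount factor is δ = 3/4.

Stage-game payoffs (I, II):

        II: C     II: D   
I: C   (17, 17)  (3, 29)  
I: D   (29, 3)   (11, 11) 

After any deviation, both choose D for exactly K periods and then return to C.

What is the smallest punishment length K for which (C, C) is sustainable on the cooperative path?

IC: δ(1−δ^K)/(1−δ) ≥ (29−17)/(17−11) = 2.
With δ = 3/4: need 1 − δ^K ≥ 2·(1−3/4)/(3/4), i.e. δ^K ≤ 0.3333.
Since (3/4)^3 = 0.4219 and (3/4)^4 = 0.3164, the smallest such K is 4.

4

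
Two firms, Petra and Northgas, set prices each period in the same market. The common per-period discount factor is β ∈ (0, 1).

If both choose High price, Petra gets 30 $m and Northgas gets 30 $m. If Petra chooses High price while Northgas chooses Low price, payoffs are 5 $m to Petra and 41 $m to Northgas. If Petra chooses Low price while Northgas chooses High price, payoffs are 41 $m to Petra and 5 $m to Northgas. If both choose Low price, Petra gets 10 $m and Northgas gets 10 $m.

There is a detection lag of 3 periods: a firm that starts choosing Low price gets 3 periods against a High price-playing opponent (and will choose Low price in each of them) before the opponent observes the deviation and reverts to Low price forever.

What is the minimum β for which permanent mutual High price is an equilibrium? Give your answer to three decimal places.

The best deviation is to choose Low price for all 3 undetected periods, earning 41 each, then 10 forever once detected.
Deviation value: 41(1−β^3)/(1−β) + 10β^3/(1−β); cooperation value: 30/(1−β).
IC: 30 ≥ 41(1−β^3) + 10β^3 = 41 − 31β^3.
So β^3 ≥ 11/31, giving β ≥ (11/31)^(1/3) ≈ 0.708.

0.708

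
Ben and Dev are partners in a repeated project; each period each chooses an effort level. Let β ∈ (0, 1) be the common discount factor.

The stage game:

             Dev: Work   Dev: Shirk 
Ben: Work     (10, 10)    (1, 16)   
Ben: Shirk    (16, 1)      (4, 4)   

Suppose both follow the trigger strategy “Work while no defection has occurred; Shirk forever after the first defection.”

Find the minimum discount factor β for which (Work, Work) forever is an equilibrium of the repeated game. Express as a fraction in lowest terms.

1/2

One-period gain from deviating is 16 − 10 = 6. The loss is 10 − 4 = 6 in every subsequent period, with present value 6·β/(1−β).
Deviation is unprofitable when 6·β/(1−β) ≥ 6, i.e. β/(1−β) ≥ 1.
Equivalently β ≥ 6/(6+6) = 1/2.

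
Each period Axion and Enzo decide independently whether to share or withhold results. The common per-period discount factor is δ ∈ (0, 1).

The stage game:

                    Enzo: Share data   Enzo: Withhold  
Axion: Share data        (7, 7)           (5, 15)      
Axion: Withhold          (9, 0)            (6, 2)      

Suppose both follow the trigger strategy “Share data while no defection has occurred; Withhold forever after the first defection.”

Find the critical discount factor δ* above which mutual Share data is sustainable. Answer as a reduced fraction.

For Axion: deviation gain 9−7 = 2, per-period punishment loss 7−6 = 1. IC gives δ ≥ 2/3.
For Enzo: gain 8, loss 5 per period, so δ ≥ 8/13.
The tighter constraint is Axion's, so cooperation needs δ ≥ 2/3.

2/3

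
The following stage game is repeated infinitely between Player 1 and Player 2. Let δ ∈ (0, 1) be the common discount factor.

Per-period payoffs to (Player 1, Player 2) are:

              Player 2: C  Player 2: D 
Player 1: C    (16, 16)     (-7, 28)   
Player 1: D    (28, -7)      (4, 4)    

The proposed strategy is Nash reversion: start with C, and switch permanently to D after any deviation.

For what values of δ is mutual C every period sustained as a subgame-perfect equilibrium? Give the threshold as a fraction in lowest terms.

1/2

Under grim trigger the critical discount factor is (T−C)/(T−P) with T = 28, C = 16, P = 4.
δ* = (28−16)/(28−4) = 12/24 = 1/2.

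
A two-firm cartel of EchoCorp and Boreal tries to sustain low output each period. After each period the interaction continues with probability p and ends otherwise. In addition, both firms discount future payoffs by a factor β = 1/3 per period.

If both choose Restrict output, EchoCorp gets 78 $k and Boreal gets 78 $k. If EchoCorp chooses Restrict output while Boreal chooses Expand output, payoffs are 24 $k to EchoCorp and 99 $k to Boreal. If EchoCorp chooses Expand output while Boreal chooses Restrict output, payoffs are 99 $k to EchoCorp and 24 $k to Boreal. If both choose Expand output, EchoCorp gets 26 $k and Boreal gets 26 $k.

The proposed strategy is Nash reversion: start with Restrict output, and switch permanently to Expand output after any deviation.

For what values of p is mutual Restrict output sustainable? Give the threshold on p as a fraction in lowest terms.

63/73

Expected continuation weight on next period's payoff is β·p = 1/3·p, which plays the role of the discount factor.
Cooperation requires 1/3·p ≥ (99−78)/(99−26) = 21/73, hence p ≥ 63/73.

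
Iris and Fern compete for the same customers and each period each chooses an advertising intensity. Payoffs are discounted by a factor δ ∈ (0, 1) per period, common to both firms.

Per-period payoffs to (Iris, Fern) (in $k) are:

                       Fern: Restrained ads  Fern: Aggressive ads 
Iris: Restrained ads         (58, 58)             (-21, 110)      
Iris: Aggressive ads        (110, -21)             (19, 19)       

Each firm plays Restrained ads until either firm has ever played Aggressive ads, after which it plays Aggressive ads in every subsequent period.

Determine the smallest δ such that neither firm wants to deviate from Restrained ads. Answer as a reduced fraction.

4/7

58/(1−δ) ≥ 110 + 19δ/(1−δ)
58 ≥ 110 − 91δ
δ ≥ 52/91 = 4/7.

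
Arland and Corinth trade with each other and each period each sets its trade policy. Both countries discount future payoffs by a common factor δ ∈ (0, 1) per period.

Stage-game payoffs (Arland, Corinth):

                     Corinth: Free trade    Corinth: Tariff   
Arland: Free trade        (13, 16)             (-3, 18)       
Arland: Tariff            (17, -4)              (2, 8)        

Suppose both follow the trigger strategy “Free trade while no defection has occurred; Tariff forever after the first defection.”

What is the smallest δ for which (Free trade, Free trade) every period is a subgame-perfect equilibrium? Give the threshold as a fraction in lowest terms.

Arland's threshold: (17−13)/(17−2) = 4/15.
Corinth's threshold: (18−16)/(18−8) = 1/5.
4/15 > 1/5, so Arland binds and δ* = 4/15.

4/15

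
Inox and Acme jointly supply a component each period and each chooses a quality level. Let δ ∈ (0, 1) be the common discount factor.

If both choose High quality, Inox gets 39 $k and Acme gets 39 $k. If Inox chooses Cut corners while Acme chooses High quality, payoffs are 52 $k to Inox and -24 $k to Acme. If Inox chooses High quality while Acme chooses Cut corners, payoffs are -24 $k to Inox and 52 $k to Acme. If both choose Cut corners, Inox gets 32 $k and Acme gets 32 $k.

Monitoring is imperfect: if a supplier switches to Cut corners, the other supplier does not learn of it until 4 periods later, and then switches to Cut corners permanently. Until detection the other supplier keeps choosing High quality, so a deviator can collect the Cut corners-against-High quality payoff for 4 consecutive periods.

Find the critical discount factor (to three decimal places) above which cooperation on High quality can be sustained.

0.898

A deviator earns 52 for 4 periods, then 32 forever; cooperating earns 39 forever. Multiplying the IC by (1−δ):
39 ≥ 52(1−δ^4) + 32δ^4, so 20·δ^4 ≥ 13 and δ^4 ≥ 13/20.
δ ≥ (13/20)^(1/4) ≈ 0.898.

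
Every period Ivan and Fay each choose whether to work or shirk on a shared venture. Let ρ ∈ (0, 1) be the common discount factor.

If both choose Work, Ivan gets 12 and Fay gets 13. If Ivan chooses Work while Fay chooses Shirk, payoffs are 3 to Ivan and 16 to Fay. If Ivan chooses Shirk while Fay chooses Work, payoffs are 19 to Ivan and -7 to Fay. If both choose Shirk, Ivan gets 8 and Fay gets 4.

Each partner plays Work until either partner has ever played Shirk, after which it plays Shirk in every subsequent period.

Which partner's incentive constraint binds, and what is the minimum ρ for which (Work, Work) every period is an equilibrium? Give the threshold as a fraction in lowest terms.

Ivan: cooperation gives 12 each period; deviation gives 19 once then 8 forever.
  12/(1−ρ) ≥ 19 + 8ρ/(1−ρ) ⇒ ρ ≥ 7/11.
Fay: cooperation gives 13 each period; deviation gives 16 once then 4 forever.
  ρ ≥ 3/12 = 1/4.
Both must hold, so the binding constraint is Ivan's: ρ ≥ 7/11.

Ivan; ρ ≥ 7/11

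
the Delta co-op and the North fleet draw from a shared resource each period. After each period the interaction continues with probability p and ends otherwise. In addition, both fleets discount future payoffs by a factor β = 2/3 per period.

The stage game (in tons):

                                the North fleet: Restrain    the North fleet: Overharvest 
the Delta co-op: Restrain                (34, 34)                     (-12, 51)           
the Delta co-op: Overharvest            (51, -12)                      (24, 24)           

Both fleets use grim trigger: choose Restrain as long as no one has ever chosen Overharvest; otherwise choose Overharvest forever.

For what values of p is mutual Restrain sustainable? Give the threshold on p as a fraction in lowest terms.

With continuation probability p and discount β, the effective per-period discount factor is βp.
Grim-trigger IC: βp ≥ (51−34)/(51−24) = 17/27.
So p ≥ (17/27)/(2/3) = 17/18.

17/18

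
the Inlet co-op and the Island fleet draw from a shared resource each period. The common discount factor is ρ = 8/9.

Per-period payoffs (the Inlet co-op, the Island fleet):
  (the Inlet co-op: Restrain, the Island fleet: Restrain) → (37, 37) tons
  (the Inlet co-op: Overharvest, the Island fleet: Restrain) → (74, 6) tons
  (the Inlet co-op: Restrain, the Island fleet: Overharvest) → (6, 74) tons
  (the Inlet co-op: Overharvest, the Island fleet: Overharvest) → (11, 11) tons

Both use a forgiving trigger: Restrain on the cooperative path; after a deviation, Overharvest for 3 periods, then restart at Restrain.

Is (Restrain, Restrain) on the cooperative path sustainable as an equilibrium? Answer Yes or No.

Comparing payoff streams over the 4 periods until play realigns: cooperate → 37(1+ρ+…+ρ^3); deviate → 74 + 11(ρ+…+ρ^3).
Cooperation is sustained iff (37−11)(ρ+…+ρ^3) ≥ 74−37.
ρ+…+ρ^3 = 8/9·(1−(8/9)^3)/(1−8/9) = 2.3813, and (74−37)/(37−11) = 1.4231.
2.3813 ≥ 1.4231, so cooperation is sustainable.

Yes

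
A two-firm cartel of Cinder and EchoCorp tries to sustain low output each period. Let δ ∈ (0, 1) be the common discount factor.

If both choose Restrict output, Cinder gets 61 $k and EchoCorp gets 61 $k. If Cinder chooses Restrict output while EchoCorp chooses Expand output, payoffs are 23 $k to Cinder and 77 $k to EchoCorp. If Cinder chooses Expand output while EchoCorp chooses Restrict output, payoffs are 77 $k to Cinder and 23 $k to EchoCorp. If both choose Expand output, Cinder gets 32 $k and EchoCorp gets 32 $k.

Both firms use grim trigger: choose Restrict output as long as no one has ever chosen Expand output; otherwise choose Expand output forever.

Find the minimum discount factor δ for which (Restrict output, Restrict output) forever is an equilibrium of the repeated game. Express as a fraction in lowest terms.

16/45

61/(1−δ) ≥ 77 + 32δ/(1−δ)
61 ≥ 77 − 45δ
δ ≥ 16/45.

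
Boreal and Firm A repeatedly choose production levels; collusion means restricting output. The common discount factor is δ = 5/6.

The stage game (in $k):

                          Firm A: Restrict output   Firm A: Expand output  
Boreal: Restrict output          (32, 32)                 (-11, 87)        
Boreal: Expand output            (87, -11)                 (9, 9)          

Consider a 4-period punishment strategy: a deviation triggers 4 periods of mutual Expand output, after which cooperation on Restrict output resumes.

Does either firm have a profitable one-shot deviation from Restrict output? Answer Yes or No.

Comparing payoff streams over the 5 periods until play realigns: cooperate → 32(1+δ+…+δ^4); deviate → 87 + 9(δ+…+δ^4).
Cooperation is sustained iff (32−9)(δ+…+δ^4) ≥ 87−32.
δ+…+δ^4 = 5/6·(1−(5/6)^4)/(1−5/6) = 2.5887, and (87−32)/(32−9) = 2.3913.
2.5887 ≥ 2.3913, so cooperation is sustainable.

No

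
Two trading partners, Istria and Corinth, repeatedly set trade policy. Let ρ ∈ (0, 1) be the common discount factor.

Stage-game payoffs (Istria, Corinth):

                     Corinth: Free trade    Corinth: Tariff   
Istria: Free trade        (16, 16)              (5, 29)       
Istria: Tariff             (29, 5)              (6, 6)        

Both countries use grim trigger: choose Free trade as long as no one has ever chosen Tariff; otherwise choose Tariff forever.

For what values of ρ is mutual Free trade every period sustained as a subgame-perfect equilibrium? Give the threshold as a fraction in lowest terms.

16/(1−ρ) ≥ 29 + 6ρ/(1−ρ)
16 ≥ 29 − 23ρ
ρ ≥ 13/23.

13/23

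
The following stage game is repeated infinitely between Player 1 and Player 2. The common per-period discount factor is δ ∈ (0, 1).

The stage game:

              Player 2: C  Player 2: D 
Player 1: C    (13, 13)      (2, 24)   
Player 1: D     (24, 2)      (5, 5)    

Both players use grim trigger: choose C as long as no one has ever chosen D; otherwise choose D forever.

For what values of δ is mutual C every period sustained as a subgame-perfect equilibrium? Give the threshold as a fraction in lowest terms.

11/19

Cooperation forever yields 13 each period: 13/(1−δ).
Deviating yields 24 once, then 5 forever: 24 + 5δ/(1−δ).
No profitable deviation requires 13/(1−δ) ≥ 24 + 5δ/(1−δ).
Multiplying by (1−δ): 13 ≥ 24(1−δ) + 5δ = 24 − 19δ.
So 19δ ≥ 11, i.e. δ ≥ 11/19.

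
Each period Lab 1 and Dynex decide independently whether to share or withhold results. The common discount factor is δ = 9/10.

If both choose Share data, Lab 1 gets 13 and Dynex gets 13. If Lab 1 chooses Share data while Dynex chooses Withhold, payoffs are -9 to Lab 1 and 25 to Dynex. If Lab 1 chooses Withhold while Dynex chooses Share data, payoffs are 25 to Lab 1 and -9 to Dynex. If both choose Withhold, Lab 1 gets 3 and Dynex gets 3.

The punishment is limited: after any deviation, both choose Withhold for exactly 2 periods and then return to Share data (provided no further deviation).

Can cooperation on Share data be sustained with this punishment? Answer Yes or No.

Comparing payoff streams over the 3 periods until play realigns: cooperate → 13(1+δ+…+δ^2); deviate → 25 + 3(δ+…+δ^2).
Cooperation is sustained iff (13−3)(δ+…+δ^2) ≥ 25−13.
δ+…+δ^2 = 9/10·(1−(9/10)^2)/(1−9/10) = 1.7100, and (25−13)/(13−3) = 1.2000.
1.7100 ≥ 1.2000, so cooperation is sustainable.

Yes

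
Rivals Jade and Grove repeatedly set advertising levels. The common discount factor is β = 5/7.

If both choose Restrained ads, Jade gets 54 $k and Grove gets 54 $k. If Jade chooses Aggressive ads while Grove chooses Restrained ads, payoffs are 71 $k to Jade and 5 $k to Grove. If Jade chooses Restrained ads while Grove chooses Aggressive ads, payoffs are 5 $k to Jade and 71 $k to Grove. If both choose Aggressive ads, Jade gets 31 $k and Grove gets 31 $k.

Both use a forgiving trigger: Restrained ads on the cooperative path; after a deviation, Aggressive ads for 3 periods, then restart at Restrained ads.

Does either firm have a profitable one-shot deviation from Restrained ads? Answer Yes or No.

IC: β+…+β^3 ≥ (71−54)/(54−31) = 17/23.
At β = 5/7: partial sum = 1.5889 ≥ 0.7391. Cooperation sustainable.

No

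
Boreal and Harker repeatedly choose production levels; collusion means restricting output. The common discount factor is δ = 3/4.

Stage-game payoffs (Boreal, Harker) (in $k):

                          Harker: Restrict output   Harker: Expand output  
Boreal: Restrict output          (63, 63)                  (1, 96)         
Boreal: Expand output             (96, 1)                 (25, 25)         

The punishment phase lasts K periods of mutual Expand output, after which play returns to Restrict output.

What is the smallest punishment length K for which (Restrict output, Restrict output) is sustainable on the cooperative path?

2

IC: δ(1−δ^K)/(1−δ) ≥ (96−63)/(63−25) = 33/38.
With δ = 3/4: need 1 − δ^K ≥ 33/38·(1−3/4)/(3/4), i.e. δ^K ≤ 0.7105.
Since (3/4)^1 = 0.7500 and (3/4)^2 = 0.5625, the smallest such K is 2.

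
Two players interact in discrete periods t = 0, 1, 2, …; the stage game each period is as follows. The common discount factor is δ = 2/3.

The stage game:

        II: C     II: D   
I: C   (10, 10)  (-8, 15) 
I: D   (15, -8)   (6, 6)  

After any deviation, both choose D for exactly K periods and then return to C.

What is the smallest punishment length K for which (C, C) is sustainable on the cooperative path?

3

No profitable deviation requires (10−6)(δ+…+δ^K) ≥ 15−10, i.e. δ+…+δ^K ≥ 5/4 ≈ 1.2500.
With δ = 2/3, the partial sums are K=1: 0.6667, K=2: 1.1111, K=3: 1.4074.
K = 3 is the first length at which the sum reaches 1.2500.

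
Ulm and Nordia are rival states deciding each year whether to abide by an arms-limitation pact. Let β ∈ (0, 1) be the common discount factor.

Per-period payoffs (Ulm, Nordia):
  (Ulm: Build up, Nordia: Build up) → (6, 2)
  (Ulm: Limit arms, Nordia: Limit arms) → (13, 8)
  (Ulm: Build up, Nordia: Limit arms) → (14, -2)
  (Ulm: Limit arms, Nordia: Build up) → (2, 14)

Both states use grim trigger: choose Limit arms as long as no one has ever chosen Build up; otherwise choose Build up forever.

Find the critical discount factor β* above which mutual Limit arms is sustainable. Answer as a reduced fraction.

Ulm: cooperation gives 13 each period; deviation gives 14 once then 6 forever.
  13/(1−β) ≥ 14 + 6β/(1−β) ⇒ β ≥ 1/8.
Nordia: cooperation gives 8 each period; deviation gives 14 once then 2 forever.
  β ≥ 6/12 = 1/2.
Both must hold, so the binding constraint is Nordia's: β ≥ 1/2.

1/2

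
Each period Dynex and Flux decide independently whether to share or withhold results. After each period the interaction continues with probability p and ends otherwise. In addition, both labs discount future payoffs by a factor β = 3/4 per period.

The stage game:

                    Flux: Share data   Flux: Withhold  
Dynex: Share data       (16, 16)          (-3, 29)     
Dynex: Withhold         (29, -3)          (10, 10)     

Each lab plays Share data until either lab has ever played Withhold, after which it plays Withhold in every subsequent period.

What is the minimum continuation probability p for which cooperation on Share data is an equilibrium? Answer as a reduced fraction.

Expected continuation weight on next period's payoff is β·p = 3/4·p, which plays the role of the discount factor.
Cooperation requires 3/4·p ≥ (29−16)/(29−10) = 13/19, hence p ≥ 52/57.

52/57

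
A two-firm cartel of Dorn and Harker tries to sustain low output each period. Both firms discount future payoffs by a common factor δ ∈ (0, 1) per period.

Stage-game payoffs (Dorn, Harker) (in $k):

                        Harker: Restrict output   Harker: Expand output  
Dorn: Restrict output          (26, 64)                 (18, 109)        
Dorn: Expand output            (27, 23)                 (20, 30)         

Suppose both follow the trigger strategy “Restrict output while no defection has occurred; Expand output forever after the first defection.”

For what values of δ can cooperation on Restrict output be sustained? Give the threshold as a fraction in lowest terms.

Dorn's threshold: (27−26)/(27−20) = 1/7.
Harker's threshold: (109−64)/(109−30) = 45/79.
1/7 < 45/79, so Harker binds and δ* = 45/79.

45/79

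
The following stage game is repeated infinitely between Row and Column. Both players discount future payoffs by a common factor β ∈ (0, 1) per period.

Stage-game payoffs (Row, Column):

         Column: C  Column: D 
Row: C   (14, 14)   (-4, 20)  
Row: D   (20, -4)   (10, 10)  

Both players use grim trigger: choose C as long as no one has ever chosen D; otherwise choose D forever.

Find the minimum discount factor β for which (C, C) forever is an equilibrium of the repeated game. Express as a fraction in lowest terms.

3/5

Cooperation forever yields 14 each period: 14/(1−β).
Deviating yields 20 once, then 10 forever: 20 + 10β/(1−β).
No profitable deviation requires 14/(1−β) ≥ 20 + 10β/(1−β).
Multiplying by (1−β): 14 ≥ 20(1−β) + 10β = 20 − 10β.
So 10β ≥ 6, i.e. β ≥ 6/10 = 3/5.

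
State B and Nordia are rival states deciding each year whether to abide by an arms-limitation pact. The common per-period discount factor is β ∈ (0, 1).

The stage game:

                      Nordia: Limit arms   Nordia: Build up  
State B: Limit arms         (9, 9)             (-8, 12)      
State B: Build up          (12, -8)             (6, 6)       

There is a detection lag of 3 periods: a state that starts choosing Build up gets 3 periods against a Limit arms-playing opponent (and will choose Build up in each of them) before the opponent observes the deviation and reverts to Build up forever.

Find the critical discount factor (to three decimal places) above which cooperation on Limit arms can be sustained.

Deviating for the 3 undetected periods gains 12−9 = 3 per period over cooperation, then loses 9−6 = 3 per period forever once punishment starts.
Gain: 3(1 + β + … + β^2); loss: 3·β^3/(1−β).
No profitable deviation ⇔ 3(1−β^3) ≤ 3·β^3, i.e. β^3 ≥ 3/(3+3) = 1/2.
Hence β ≥ (1/2)^(1/3) ≈ 0.794.

0.794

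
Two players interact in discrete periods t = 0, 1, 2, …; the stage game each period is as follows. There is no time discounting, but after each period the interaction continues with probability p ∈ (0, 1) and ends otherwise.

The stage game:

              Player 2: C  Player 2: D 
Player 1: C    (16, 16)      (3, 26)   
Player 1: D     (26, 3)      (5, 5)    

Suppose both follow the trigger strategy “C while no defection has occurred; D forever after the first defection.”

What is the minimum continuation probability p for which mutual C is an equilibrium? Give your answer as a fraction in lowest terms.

Expected cooperation value is 16 + p·16 + p²·16 + … = 16/(1−p); deviation gives 26 + p·5/(1−p).
16 ≥ 26(1−p) + 5p ⇒ 21p ≥ 10 ⇒ p ≥ 10/21.

10/21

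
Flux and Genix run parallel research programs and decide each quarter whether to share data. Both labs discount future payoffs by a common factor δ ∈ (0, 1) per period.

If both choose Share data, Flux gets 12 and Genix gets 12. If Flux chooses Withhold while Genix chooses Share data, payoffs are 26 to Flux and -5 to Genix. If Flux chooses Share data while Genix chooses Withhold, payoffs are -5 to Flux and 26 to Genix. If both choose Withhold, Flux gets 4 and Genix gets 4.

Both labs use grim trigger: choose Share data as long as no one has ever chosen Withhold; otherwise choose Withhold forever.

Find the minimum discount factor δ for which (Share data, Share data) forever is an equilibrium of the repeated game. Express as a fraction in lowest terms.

7/11

12/(1−δ) ≥ 26 + 4δ/(1−δ)
12 ≥ 26 − 22δ
δ ≥ 14/22 = 7/11.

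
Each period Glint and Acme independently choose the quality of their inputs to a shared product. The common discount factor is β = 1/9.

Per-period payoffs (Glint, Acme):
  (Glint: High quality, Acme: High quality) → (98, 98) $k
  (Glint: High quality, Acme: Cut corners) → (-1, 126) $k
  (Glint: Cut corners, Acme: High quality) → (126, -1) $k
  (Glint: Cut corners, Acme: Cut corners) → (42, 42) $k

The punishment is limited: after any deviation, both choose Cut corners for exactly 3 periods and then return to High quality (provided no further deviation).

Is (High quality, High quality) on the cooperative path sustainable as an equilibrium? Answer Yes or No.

IC: β+…+β^3 ≥ (126−98)/(98−42) = 1/2.
At β = 1/9: partial sum = 0.1248 < 0.5000. Cooperation not sustainable.

No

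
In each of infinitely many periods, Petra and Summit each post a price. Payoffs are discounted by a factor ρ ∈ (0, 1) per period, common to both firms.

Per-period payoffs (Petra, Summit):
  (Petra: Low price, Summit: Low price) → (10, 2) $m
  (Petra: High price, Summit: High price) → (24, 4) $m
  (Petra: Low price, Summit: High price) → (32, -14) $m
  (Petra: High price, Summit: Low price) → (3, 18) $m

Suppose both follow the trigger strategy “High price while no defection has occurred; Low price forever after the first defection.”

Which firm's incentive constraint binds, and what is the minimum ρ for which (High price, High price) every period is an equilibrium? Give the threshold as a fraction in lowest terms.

Summit; ρ ≥ 7/8

Petra's threshold: (32−24)/(32−10) = 4/11.
Summit's threshold: (18−4)/(18−2) = 7/8.
4/11 < 7/8, so Summit binds and ρ* = 7/8.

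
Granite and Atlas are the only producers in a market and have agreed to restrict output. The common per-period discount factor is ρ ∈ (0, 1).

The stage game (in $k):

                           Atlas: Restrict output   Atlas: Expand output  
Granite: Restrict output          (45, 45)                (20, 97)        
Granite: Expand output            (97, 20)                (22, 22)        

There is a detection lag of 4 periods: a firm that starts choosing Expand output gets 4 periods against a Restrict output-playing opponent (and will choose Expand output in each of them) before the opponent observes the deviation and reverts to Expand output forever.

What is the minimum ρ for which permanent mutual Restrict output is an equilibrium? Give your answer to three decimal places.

0.913

A deviator earns 97 for 4 periods, then 22 forever; cooperating earns 45 forever. Multiplying the IC by (1−ρ):
45 ≥ 97(1−ρ^4) + 22ρ^4, so 75·ρ^4 ≥ 52 and ρ^4 ≥ 52/75.
ρ ≥ (52/75)^(1/4) ≈ 0.913.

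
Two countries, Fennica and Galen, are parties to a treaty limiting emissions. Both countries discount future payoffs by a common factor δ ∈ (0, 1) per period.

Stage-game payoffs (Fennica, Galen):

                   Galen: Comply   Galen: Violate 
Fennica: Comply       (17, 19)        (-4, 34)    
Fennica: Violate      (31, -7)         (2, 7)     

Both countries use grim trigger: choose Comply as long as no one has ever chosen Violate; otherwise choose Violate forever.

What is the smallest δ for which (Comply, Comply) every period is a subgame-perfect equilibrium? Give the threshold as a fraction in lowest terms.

5/9

Fennica: cooperation gives 17 each period; deviation gives 31 once then 2 forever.
  17/(1−δ) ≥ 31 + 2δ/(1−δ) ⇒ δ ≥ 14/29.
Galen: cooperation gives 19 each period; deviation gives 34 once then 7 forever.
  δ ≥ 15/27 = 5/9.
Both must hold, so the binding constraint is Galen's: δ ≥ 5/9.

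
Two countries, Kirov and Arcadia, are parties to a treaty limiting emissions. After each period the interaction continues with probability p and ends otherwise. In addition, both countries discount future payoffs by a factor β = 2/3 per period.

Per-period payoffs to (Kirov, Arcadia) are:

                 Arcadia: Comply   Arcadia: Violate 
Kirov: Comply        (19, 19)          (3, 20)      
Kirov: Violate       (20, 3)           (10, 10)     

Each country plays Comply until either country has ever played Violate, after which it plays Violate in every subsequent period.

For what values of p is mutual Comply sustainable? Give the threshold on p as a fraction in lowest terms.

Expected continuation weight on next period's payoff is β·p = 2/3·p, which plays the role of the discount factor.
Cooperation requires 2/3·p ≥ (20−19)/(20−10) = 1/10, hence p ≥ 3/20.

3/20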